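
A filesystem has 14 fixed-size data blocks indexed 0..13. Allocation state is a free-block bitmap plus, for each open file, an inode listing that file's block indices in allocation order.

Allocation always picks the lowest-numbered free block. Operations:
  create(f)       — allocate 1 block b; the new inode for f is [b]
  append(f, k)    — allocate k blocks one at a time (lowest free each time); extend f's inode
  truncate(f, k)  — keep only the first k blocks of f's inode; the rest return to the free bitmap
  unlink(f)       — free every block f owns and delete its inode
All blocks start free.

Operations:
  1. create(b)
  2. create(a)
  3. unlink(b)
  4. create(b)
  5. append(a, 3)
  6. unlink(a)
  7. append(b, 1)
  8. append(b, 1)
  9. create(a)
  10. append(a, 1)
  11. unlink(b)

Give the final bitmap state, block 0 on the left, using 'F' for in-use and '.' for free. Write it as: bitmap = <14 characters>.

after create(b) → b:[0]  free=[F.............]
after create(a) → a:[1], b:[0]  free=[FF............]
after unlink(b) → a:[1]  free=[.F............]
after create(b) → a:[1], b:[0]  free=[FF............]
after append(a, 3) → a:[1, 2, 3, 4], b:[0]  free=[FFFFF.........]
after unlink(a) → b:[0]  free=[F.............]
after append(b, 1) → b:[0, 1]  free=[FF............]
after append(b, 1) → b:[0, 1, 2]  free=[FFF...........]
after create(a) → a:[3], b:[0, 1, 2]  free=[FFFF..........]
after append(a, 1) → a:[3, 4], b:[0, 1, 2]  free=[FFFFF.........]
after unlink(b) → a:[3, 4]  free=[...FF.........]

bitmap = ...FF.........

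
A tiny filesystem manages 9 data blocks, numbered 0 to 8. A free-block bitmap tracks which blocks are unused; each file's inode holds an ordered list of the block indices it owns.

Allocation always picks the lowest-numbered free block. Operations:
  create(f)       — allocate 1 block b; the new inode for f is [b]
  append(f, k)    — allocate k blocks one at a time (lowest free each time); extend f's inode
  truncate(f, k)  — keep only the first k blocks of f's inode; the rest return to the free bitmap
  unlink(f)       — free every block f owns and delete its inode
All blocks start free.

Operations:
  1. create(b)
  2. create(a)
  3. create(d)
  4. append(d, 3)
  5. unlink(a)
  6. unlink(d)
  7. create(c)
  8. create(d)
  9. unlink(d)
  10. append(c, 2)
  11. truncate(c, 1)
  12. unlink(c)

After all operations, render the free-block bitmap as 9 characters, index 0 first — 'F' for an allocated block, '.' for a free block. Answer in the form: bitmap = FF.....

after create(b) → b:[0]  free=[F........]
after create(a) → a:[1], b:[0]  free=[FF.......]
after create(d) → a:[1], b:[0], d:[2]  free=[FFF......]
after append(d, 3) → a:[1], b:[0], d:[2, 3, 4, 5]  free=[FFFFFF...]
after unlink(a) → b:[0], d:[2, 3, 4, 5]  free=[F.FFFF...]
after unlink(d) → b:[0]  free=[F........]
after create(c) → b:[0], c:[1]  free=[FF.......]
after create(d) → b:[0], c:[1], d:[2]  free=[FFF......]
after unlink(d) → b:[0], c:[1]  free=[FF.......]
after append(c, 2) → b:[0], c:[1, 2, 3]  free=[FFFF.....]
after truncate(c, 1) → b:[0], c:[1]  free=[FF.......]
after unlink(c) → b:[0]  free=[F........]

bitmap = F........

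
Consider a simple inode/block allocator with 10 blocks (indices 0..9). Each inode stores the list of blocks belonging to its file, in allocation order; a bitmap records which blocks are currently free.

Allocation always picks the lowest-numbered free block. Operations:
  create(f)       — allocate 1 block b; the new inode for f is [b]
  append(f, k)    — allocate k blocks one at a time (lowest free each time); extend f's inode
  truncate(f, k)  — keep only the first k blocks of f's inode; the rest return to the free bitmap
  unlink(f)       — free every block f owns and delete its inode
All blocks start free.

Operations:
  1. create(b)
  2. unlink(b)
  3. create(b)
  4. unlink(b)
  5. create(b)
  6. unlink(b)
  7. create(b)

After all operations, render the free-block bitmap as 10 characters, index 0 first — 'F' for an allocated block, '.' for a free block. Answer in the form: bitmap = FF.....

bitmap = F.........

after create(b) → b:[0]  free=[F.........]
after unlink(b) →   free=[..........]
after create(b) → b:[0]  free=[F.........]
after unlink(b) →   free=[..........]
after create(b) → b:[0]  free=[F.........]
after unlink(b) →   free=[..........]
after create(b) → b:[0]  free=[F.........]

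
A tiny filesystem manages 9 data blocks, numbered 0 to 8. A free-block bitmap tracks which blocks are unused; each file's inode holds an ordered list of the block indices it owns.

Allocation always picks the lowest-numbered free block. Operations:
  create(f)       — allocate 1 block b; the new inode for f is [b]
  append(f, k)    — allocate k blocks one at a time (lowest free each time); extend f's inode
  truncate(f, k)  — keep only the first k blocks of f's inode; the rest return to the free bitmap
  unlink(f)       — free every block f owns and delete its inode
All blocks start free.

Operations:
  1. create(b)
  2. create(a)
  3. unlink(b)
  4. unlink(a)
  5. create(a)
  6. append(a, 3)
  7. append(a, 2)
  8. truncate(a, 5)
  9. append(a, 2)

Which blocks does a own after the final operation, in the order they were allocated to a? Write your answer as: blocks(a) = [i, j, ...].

  1. create(b)  ⇒  F........  {b→[0]}
  2. create(a)  ⇒  FF.......  {a→[1]; b→[0]}
  3. unlink(b)  ⇒  .F.......  {a→[1]}
  4. unlink(a)  ⇒  .........  {}
  5. create(a)  ⇒  F........  {a→[0]}
  6. append(a, 3)  ⇒  FFFF.....  {a→[0, 1, 2, 3]}
  7. append(a, 2)  ⇒  FFFFFF...  {a→[0, 1, 2, 3, 4, 5]}
  8. truncate(a, 5)  ⇒  FFFFF....  {a→[0, 1, 2, 3, 4]}
  9. append(a, 2)  ⇒  FFFFFFF..  {a→[0, 1, 2, 3, 4, 5, 6]}

blocks(a) = [0, 1, 2, 3, 4, 5, 6]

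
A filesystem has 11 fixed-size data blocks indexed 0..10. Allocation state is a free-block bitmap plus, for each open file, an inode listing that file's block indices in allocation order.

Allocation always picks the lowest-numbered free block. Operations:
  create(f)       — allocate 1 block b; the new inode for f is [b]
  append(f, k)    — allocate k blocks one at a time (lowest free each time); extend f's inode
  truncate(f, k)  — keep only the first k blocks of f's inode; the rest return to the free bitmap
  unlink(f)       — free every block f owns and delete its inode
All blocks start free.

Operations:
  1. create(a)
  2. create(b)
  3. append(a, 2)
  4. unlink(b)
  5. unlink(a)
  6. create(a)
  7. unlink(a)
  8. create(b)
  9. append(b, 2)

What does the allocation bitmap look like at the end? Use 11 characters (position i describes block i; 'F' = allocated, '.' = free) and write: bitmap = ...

  1. create(a)  ⇒  F..........  {a→[0]}
  2. create(b)  ⇒  FF.........  {a→[0]; b→[1]}
  3. append(a, 2)  ⇒  FFFF.......  {a→[0, 2, 3]; b→[1]}
  4. unlink(b)  ⇒  F.FF.......  {a→[0, 2, 3]}
  5. unlink(a)  ⇒  ...........  {}
  6. create(a)  ⇒  F..........  {a→[0]}
  7. unlink(a)  ⇒  ...........  {}
  8. create(b)  ⇒  F..........  {b→[0]}
  9. append(b, 2)  ⇒  FFF........  {b→[0, 1, 2]}

bitmap = FFF........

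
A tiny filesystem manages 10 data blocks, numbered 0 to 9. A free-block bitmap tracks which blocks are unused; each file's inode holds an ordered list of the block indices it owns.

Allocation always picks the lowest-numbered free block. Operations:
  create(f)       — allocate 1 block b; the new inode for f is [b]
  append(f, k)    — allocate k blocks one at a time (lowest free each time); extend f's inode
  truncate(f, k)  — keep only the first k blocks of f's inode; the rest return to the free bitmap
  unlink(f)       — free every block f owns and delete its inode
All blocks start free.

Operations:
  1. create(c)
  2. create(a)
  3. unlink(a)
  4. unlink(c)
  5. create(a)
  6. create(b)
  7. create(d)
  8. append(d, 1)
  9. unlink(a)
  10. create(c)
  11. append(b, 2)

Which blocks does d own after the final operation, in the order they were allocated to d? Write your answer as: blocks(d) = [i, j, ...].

after create(c) → c:[0]  free=[F.........]
after create(a) → a:[1], c:[0]  free=[FF........]
after unlink(a) → c:[0]  free=[F.........]
after unlink(c) →   free=[..........]
after create(a) → a:[0]  free=[F.........]
after create(b) → a:[0], b:[1]  free=[FF........]
after create(d) → a:[0], b:[1], d:[2]  free=[FFF.......]
after append(d, 1) → a:[0], b:[1], d:[2, 3]  free=[FFFF......]
after unlink(a) → b:[1], d:[2, 3]  free=[.FFF......]
after create(c) → b:[1], c:[0], d:[2, 3]  free=[FFFF......]
after append(b, 2) → b:[1, 4, 5], c:[0], d:[2, 3]  free=[FFFFFF....]

blocks(d) = [2, 3]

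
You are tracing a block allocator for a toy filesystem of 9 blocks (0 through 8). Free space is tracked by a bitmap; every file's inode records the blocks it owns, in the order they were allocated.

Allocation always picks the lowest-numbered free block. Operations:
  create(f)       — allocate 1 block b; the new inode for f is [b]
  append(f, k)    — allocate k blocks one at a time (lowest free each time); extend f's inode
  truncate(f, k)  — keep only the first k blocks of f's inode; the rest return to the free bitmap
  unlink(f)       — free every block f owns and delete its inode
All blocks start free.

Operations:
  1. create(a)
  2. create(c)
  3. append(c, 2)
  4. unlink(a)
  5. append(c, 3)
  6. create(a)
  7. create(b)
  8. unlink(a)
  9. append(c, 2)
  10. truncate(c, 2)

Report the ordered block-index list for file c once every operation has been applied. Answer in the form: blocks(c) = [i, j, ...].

  1. create(a)  ⇒  F........  {a→[0]}
  2. create(c)  ⇒  FF.......  {a→[0]; c→[1]}
  3. append(c, 2)  ⇒  FFFF.....  {a→[0]; c→[1, 2, 3]}
  4. unlink(a)  ⇒  .FFF.....  {c→[1, 2, 3]}
  5. append(c, 3)  ⇒  FFFFFF...  {c→[1, 2, 3, 0, 4, 5]}
  6. create(a)  ⇒  FFFFFFF..  {a→[6]; c→[1, 2, 3, 0, 4, 5]}
  7. create(b)  ⇒  FFFFFFFF.  {a→[6]; b→[7]; c→[1, 2, 3, 0, 4, 5]}
  8. unlink(a)  ⇒  FFFFFF.F.  {b→[7]; c→[1, 2, 3, 0, 4, 5]}
  9. append(c, 2)  ⇒  FFFFFFFFF  {b→[7]; c→[1, 2, 3, 0, 4, 5, 6, 8]}
  10. truncate(c, 2)  ⇒  .FF....F.  {b→[7]; c→[1, 2]}

blocks(c) = [1, 2]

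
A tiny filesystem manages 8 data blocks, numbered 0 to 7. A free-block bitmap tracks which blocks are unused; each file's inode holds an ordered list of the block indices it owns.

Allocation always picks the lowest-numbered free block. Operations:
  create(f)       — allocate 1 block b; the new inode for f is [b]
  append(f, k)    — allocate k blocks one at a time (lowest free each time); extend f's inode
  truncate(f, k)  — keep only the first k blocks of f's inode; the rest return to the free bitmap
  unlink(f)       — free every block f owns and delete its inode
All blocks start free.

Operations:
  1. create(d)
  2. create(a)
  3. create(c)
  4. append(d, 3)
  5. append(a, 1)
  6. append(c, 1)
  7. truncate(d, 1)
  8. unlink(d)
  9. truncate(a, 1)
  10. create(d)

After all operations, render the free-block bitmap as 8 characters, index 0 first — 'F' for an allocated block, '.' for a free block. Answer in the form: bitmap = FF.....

after create(d) → d:[0]  free=[F.......]
after create(a) → a:[1], d:[0]  free=[FF......]
after create(c) → a:[1], c:[2], d:[0]  free=[FFF.....]
after append(d, 3) → a:[1], c:[2], d:[0, 3, 4, 5]  free=[FFFFFF..]
after append(a, 1) → a:[1, 6], c:[2], d:[0, 3, 4, 5]  free=[FFFFFFF.]
after append(c, 1) → a:[1, 6], c:[2, 7], d:[0, 3, 4, 5]  free=[FFFFFFFF]
after truncate(d, 1) → a:[1, 6], c:[2, 7], d:[0]  free=[FFF...FF]
after unlink(d) → a:[1, 6], c:[2, 7]  free=[.FF...FF]
after truncate(a, 1) → a:[1], c:[2, 7]  free=[.FF....F]
after create(d) → a:[1], c:[2, 7], d:[0]  free=[FFF....F]

bitmap = FFF....F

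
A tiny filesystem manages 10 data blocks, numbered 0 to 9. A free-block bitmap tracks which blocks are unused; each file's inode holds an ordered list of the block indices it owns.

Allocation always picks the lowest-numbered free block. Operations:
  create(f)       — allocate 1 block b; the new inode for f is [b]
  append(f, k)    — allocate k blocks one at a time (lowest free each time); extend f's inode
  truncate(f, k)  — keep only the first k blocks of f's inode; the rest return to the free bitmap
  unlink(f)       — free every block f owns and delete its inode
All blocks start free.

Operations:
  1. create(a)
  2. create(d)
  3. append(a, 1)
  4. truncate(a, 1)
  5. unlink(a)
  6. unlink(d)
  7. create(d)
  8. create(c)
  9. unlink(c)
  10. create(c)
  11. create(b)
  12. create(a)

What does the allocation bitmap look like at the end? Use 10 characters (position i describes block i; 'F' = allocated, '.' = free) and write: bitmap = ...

bitmap = FFFF......

create(a): bitmap=F......... | a=[0]
create(d): bitmap=FF........ | a=[0] d=[1]
append(a, 1): bitmap=FFF....... | a=[0, 2] d=[1]
truncate(a, 1): bitmap=FF........ | a=[0] d=[1]
unlink(a): bitmap=.F........ | d=[1]
unlink(d): bitmap=.......... | 
create(d): bitmap=F......... | d=[0]
create(c): bitmap=FF........ | c=[1] d=[0]
unlink(c): bitmap=F......... | d=[0]
create(c): bitmap=FF........ | c=[1] d=[0]
create(b): bitmap=FFF....... | b=[2] c=[1] d=[0]
create(a): bitmap=FFFF...... | a=[3] b=[2] c=[1] d=[0]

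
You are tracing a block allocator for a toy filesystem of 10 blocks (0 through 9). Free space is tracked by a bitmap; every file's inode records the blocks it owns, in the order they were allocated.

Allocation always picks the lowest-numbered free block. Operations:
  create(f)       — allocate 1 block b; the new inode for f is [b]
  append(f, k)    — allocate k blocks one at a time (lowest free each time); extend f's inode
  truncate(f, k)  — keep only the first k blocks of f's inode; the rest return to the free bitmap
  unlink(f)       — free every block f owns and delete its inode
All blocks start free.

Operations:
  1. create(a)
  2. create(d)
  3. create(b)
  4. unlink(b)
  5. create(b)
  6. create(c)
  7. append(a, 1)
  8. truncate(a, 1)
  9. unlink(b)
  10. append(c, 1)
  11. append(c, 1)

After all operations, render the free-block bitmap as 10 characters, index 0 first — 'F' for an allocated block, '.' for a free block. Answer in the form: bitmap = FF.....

[1] create(a) — a=0 (map F.........)
[2] create(d) — a=0 d=1 (map FF........)
[3] create(b) — a=0 b=2 d=1 (map FFF.......)
[4] unlink(b) — a=0 d=1 (map FF........)
[5] create(b) — a=0 b=2 d=1 (map FFF.......)
[6] create(c) — a=0 b=2 c=3 d=1 (map FFFF......)
[7] append(a, 1) — a=0,4 b=2 c=3 d=1 (map FFFFF.....)
[8] truncate(a, 1) — a=0 b=2 c=3 d=1 (map FFFF......)
[9] unlink(b) — a=0 c=3 d=1 (map FF.F......)
[10] append(c, 1) — a=0 c=3,2 d=1 (map FFFF......)
[11] append(c, 1) — a=0 c=3,2,4 d=1 (map FFFFF.....)

bitmap = FFFFF.....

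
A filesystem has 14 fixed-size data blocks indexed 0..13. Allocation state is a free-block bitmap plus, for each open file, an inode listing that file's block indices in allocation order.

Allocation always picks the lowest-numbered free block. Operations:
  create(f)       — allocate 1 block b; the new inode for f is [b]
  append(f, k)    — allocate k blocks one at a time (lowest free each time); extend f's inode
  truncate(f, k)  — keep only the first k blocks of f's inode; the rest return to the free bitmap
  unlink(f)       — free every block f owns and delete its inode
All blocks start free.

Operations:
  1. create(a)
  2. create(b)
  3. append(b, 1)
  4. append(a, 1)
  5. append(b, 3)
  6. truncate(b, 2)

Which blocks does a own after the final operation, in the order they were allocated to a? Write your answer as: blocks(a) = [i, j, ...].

create(a): bitmap=F............. | a=[0]
create(b): bitmap=FF............ | a=[0] b=[1]
append(b, 1): bitmap=FFF........... | a=[0] b=[1, 2]
append(a, 1): bitmap=FFFF.......... | a=[0, 3] b=[1, 2]
append(b, 3): bitmap=FFFFFFF....... | a=[0, 3] b=[1, 2, 4, 5, 6]
truncate(b, 2): bitmap=FFFF.......... | a=[0, 3] b=[1, 2]

blocks(a) = [0, 3]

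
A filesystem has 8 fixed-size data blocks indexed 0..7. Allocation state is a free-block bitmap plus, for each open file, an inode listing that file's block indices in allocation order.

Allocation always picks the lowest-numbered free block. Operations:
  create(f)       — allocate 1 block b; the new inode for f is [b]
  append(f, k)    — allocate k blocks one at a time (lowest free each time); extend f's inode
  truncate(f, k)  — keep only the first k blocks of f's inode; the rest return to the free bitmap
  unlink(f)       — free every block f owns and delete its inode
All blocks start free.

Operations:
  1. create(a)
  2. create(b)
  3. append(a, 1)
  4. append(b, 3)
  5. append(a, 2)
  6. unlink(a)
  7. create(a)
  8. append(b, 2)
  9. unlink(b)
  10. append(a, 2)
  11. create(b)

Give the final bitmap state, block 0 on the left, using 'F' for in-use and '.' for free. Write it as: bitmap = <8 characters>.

bitmap = FFFF....

  1. create(a)  ⇒  F.......  {a→[0]}
  2. create(b)  ⇒  FF......  {a→[0]; b→[1]}
  3. append(a, 1)  ⇒  FFF.....  {a→[0, 2]; b→[1]}
  4. append(b, 3)  ⇒  FFFFFF..  {a→[0, 2]; b→[1, 3, 4, 5]}
  5. append(a, 2)  ⇒  FFFFFFFF  {a→[0, 2, 6, 7]; b→[1, 3, 4, 5]}
  6. unlink(a)  ⇒  .F.FFF..  {b→[1, 3, 4, 5]}
  7. create(a)  ⇒  FF.FFF..  {a→[0]; b→[1, 3, 4, 5]}
  8. append(b, 2)  ⇒  FFFFFFF.  {a→[0]; b→[1, 3, 4, 5, 2, 6]}
  9. unlink(b)  ⇒  F.......  {a→[0]}
  10. append(a, 2)  ⇒  FFF.....  {a→[0, 1, 2]}
  11. create(b)  ⇒  FFFF....  {a→[0, 1, 2]; b→[3]}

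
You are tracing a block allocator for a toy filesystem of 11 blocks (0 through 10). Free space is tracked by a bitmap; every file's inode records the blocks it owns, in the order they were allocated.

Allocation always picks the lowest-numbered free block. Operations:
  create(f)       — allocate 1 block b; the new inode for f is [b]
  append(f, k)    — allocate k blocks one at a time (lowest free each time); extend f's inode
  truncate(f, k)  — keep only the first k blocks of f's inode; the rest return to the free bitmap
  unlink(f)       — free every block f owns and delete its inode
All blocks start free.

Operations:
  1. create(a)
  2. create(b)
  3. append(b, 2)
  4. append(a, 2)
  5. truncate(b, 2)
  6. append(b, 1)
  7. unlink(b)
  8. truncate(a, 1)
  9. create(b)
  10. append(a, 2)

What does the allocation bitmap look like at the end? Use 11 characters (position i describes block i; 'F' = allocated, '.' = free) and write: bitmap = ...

bitmap = FFFF.......

  1. create(a)  ⇒  F..........  {a→[0]}
  2. create(b)  ⇒  FF.........  {a→[0]; b→[1]}
  3. append(b, 2)  ⇒  FFFF.......  {a→[0]; b→[1, 2, 3]}
  4. append(a, 2)  ⇒  FFFFFF.....  {a→[0, 4, 5]; b→[1, 2, 3]}
  5. truncate(b, 2)  ⇒  FFF.FF.....  {a→[0, 4, 5]; b→[1, 2]}
  6. append(b, 1)  ⇒  FFFFFF.....  {a→[0, 4, 5]; b→[1, 2, 3]}
  7. unlink(b)  ⇒  F...FF.....  {a→[0, 4, 5]}
  8. truncate(a, 1)  ⇒  F..........  {a→[0]}
  9. create(b)  ⇒  FF.........  {a→[0]; b→[1]}
  10. append(a, 2)  ⇒  FFFF.......  {a→[0, 2, 3]; b→[1]}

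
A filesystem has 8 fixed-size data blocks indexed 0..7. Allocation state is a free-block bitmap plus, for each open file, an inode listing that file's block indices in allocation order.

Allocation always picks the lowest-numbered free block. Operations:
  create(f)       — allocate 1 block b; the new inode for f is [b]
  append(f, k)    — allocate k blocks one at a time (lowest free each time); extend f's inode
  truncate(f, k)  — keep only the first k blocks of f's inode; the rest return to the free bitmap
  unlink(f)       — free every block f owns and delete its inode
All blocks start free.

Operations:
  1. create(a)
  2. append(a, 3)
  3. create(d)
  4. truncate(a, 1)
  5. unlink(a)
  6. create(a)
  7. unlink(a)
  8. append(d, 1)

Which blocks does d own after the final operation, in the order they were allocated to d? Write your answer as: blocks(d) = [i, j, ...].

blocks(d) = [4, 0]

after create(a) → a:[0]  free=[F.......]
after append(a, 3) → a:[0, 1, 2, 3]  free=[FFFF....]
after create(d) → a:[0, 1, 2, 3], d:[4]  free=[FFFFF...]
after truncate(a, 1) → a:[0], d:[4]  free=[F...F...]
after unlink(a) → d:[4]  free=[....F...]
after create(a) → a:[0], d:[4]  free=[F...F...]
after unlink(a) → d:[4]  free=[....F...]
after append(d, 1) → d:[4, 0]  free=[F...F...]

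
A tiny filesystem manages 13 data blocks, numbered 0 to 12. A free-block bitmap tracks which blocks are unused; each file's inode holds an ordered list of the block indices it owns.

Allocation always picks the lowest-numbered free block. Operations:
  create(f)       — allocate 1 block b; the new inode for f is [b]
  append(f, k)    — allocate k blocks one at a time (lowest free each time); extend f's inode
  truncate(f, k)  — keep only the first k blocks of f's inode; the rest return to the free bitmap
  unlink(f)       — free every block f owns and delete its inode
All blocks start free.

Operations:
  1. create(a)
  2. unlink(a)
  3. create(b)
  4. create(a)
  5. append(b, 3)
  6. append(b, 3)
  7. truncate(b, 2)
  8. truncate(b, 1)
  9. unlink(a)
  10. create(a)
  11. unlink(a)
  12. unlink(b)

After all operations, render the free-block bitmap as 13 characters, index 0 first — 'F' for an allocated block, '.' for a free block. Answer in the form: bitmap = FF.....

bitmap = .............

create(a): bitmap=F............ | a=[0]
unlink(a): bitmap=............. | 
create(b): bitmap=F............ | b=[0]
create(a): bitmap=FF........... | a=[1] b=[0]
append(b, 3): bitmap=FFFFF........ | a=[1] b=[0, 2, 3, 4]
append(b, 3): bitmap=FFFFFFFF..... | a=[1] b=[0, 2, 3, 4, 5, 6, 7]
truncate(b, 2): bitmap=FFF.......... | a=[1] b=[0, 2]
truncate(b, 1): bitmap=FF........... | a=[1] b=[0]
unlink(a): bitmap=F............ | b=[0]
create(a): bitmap=FF........... | a=[1] b=[0]
unlink(a): bitmap=F............ | b=[0]
unlink(b): bitmap=............. | 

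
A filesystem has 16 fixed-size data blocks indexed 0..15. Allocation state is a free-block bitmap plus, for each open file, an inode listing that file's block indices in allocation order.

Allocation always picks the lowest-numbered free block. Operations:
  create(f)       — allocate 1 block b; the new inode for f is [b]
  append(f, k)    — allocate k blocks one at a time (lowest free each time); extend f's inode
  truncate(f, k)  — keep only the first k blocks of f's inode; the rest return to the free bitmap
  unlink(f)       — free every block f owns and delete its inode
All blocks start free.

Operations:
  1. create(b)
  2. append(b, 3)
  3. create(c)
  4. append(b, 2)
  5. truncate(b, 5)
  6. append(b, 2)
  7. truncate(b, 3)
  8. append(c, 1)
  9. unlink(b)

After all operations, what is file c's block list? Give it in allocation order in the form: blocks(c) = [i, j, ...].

after create(b) → b:[0]  free=[F...............]
after append(b, 3) → b:[0, 1, 2, 3]  free=[FFFF............]
after create(c) → b:[0, 1, 2, 3], c:[4]  free=[FFFFF...........]
after append(b, 2) → b:[0, 1, 2, 3, 5, 6], c:[4]  free=[FFFFFFF.........]
after truncate(b, 5) → b:[0, 1, 2, 3, 5], c:[4]  free=[FFFFFF..........]
after append(b, 2) → b:[0, 1, 2, 3, 5, 6, 7], c:[4]  free=[FFFFFFFF........]
after truncate(b, 3) → b:[0, 1, 2], c:[4]  free=[FFF.F...........]
after append(c, 1) → b:[0, 1, 2], c:[4, 3]  free=[FFFFF...........]
after unlink(b) → c:[4, 3]  free=[...FF...........]

blocks(c) = [4, 3]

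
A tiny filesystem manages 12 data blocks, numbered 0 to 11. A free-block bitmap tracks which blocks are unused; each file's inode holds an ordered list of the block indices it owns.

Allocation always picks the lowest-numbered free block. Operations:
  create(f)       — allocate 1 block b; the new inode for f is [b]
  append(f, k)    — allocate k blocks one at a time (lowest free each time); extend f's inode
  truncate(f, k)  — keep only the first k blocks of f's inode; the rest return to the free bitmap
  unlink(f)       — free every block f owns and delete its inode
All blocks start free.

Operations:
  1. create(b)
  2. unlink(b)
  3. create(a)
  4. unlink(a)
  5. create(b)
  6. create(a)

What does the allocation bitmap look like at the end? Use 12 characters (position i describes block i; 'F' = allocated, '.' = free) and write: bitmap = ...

bitmap = FF..........

create(b): bitmap=F........... | b=[0]
unlink(b): bitmap=............ | 
create(a): bitmap=F........... | a=[0]
unlink(a): bitmap=............ | 
create(b): bitmap=F........... | b=[0]
create(a): bitmap=FF.......... | a=[1] b=[0]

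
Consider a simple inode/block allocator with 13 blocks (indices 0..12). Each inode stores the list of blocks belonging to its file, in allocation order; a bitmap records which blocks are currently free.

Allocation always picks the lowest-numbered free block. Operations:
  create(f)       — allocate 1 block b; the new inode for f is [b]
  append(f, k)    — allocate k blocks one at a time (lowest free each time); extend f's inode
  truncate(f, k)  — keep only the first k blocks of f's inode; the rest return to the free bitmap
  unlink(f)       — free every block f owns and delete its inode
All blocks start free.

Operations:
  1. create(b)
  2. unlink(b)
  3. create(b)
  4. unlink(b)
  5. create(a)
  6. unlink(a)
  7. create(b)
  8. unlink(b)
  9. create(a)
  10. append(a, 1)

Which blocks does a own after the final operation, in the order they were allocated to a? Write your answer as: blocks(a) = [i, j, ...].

[1] create(b) — b=0 (map F............)
[2] unlink(b) —  (map .............)
[3] create(b) — b=0 (map F............)
[4] unlink(b) —  (map .............)
[5] create(a) — a=0 (map F............)
[6] unlink(a) —  (map .............)
[7] create(b) — b=0 (map F............)
[8] unlink(b) —  (map .............)
[9] create(a) — a=0 (map F............)
[10] append(a, 1) — a=0,1 (map FF...........)

blocks(a) = [0, 1]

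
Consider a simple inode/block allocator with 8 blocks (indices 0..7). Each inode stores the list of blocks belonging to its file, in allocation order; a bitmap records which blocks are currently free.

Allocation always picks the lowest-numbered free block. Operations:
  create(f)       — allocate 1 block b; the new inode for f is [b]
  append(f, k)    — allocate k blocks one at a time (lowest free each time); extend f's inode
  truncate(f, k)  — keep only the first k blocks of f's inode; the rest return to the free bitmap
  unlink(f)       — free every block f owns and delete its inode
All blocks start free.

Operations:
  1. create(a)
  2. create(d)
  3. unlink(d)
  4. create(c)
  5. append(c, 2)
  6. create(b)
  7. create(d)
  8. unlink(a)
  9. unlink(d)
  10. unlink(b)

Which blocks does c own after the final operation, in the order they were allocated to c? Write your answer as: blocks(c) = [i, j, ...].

create(a): bitmap=F....... | a=[0]
create(d): bitmap=FF...... | a=[0] d=[1]
unlink(d): bitmap=F....... | a=[0]
create(c): bitmap=FF...... | a=[0] c=[1]
append(c, 2): bitmap=FFFF.... | a=[0] c=[1, 2, 3]
create(b): bitmap=FFFFF... | a=[0] b=[4] c=[1, 2, 3]
create(d): bitmap=FFFFFF.. | a=[0] b=[4] c=[1, 2, 3] d=[5]
unlink(a): bitmap=.FFFFF.. | b=[4] c=[1, 2, 3] d=[5]
unlink(d): bitmap=.FFFF... | b=[4] c=[1, 2, 3]
unlink(b): bitmap=.FFF.... | c=[1, 2, 3]

blocks(c) = [1, 2, 3]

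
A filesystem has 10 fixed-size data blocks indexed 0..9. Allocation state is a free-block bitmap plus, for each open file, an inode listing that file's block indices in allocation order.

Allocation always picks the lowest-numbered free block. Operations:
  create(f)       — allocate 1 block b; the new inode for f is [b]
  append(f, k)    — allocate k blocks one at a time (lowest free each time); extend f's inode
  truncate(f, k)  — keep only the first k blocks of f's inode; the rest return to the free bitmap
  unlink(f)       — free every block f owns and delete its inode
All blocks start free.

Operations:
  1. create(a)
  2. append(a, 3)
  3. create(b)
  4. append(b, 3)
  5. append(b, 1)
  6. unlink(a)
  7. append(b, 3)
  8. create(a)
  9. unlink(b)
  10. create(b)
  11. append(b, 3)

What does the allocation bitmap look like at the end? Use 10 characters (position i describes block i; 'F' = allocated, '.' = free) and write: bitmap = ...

bitmap = FFFFF.....

  1. create(a)  ⇒  F.........  {a→[0]}
  2. append(a, 3)  ⇒  FFFF......  {a→[0, 1, 2, 3]}
  3. create(b)  ⇒  FFFFF.....  {a→[0, 1, 2, 3]; b→[4]}
  4. append(b, 3)  ⇒  FFFFFFFF..  {a→[0, 1, 2, 3]; b→[4, 5, 6, 7]}
  5. append(b, 1)  ⇒  FFFFFFFFF.  {a→[0, 1, 2, 3]; b→[4, 5, 6, 7, 8]}
  6. unlink(a)  ⇒  ....FFFFF.  {b→[4, 5, 6, 7, 8]}
  7. append(b, 3)  ⇒  FFF.FFFFF.  {b→[4, 5, 6, 7, 8, 0, 1, 2]}
  8. create(a)  ⇒  FFFFFFFFF.  {a→[3]; b→[4, 5, 6, 7, 8, 0, 1, 2]}
  9. unlink(b)  ⇒  ...F......  {a→[3]}
  10. create(b)  ⇒  F..F......  {a→[3]; b→[0]}
  11. append(b, 3)  ⇒  FFFFF.....  {a→[3]; b→[0, 1, 2, 4]}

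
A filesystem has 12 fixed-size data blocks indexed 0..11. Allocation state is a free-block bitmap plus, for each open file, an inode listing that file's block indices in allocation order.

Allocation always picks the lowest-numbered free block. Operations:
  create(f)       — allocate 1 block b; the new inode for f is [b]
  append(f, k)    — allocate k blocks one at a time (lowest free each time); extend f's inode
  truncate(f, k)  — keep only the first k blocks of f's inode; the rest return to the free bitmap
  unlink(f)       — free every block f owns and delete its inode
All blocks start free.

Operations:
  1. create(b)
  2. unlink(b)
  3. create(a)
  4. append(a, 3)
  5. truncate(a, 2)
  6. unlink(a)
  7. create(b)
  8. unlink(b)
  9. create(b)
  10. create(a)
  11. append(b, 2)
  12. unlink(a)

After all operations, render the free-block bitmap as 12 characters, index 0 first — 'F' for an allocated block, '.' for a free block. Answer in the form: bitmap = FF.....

bitmap = F.FF........

after create(b) → b:[0]  free=[F...........]
after unlink(b) →   free=[............]
after create(a) → a:[0]  free=[F...........]
after append(a, 3) → a:[0, 1, 2, 3]  free=[FFFF........]
after truncate(a, 2) → a:[0, 1]  free=[FF..........]
after unlink(a) →   free=[............]
after create(b) → b:[0]  free=[F...........]
after unlink(b) →   free=[............]
after create(b) → b:[0]  free=[F...........]
after create(a) → a:[1], b:[0]  free=[FF..........]
after append(b, 2) → a:[1], b:[0, 2, 3]  free=[FFFF........]
after unlink(a) → b:[0, 2, 3]  free=[F.FF........]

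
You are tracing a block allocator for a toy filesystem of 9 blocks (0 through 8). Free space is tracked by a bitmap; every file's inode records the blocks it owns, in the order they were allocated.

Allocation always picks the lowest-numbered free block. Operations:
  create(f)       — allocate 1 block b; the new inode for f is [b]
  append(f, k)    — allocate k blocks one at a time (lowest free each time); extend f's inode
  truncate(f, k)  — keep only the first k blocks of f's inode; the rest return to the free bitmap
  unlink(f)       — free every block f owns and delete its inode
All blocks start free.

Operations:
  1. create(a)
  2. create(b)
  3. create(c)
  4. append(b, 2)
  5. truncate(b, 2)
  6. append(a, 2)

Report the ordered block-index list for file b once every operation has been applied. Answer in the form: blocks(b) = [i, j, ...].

after create(a) → a:[0]  free=[F........]
after create(b) → a:[0], b:[1]  free=[FF.......]
after create(c) → a:[0], b:[1], c:[2]  free=[FFF......]
after append(b, 2) → a:[0], b:[1, 3, 4], c:[2]  free=[FFFFF....]
after truncate(b, 2) → a:[0], b:[1, 3], c:[2]  free=[FFFF.....]
after append(a, 2) → a:[0, 4, 5], b:[1, 3], c:[2]  free=[FFFFFF...]

blocks(b) = [1, 3]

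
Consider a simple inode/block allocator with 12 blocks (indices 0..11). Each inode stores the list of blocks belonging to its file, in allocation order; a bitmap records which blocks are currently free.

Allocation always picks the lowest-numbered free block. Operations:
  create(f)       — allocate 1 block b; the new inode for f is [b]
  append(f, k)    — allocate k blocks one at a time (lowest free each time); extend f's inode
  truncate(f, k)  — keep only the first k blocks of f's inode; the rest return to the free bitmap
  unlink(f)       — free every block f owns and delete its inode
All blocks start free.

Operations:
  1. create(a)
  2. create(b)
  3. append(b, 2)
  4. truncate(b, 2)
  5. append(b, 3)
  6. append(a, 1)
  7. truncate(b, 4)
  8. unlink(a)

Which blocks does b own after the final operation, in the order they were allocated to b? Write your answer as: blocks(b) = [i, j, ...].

blocks(b) = [1, 2, 3, 4]

  1. create(a)  ⇒  F...........  {a→[0]}
  2. create(b)  ⇒  FF..........  {a→[0]; b→[1]}
  3. append(b, 2)  ⇒  FFFF........  {a→[0]; b→[1, 2, 3]}
  4. truncate(b, 2)  ⇒  FFF.........  {a→[0]; b→[1, 2]}
  5. append(b, 3)  ⇒  FFFFFF......  {a→[0]; b→[1, 2, 3, 4, 5]}
  6. append(a, 1)  ⇒  FFFFFFF.....  {a→[0, 6]; b→[1, 2, 3, 4, 5]}
  7. truncate(b, 4)  ⇒  FFFFF.F.....  {a→[0, 6]; b→[1, 2, 3, 4]}
  8. unlink(a)  ⇒  .FFFF.......  {b→[1, 2, 3, 4]}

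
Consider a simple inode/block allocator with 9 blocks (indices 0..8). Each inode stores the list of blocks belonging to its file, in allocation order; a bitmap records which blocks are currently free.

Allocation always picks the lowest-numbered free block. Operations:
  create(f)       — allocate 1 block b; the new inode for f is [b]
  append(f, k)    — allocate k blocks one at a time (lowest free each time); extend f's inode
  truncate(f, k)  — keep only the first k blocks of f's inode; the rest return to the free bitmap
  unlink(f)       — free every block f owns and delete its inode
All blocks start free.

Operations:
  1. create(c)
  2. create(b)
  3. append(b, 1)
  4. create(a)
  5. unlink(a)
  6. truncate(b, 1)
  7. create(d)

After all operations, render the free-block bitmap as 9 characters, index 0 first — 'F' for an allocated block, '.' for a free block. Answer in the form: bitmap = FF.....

bitmap = FFF......

  1. create(c)  ⇒  F........  {c→[0]}
  2. create(b)  ⇒  FF.......  {b→[1]; c→[0]}
  3. append(b, 1)  ⇒  FFF......  {b→[1, 2]; c→[0]}
  4. create(a)  ⇒  FFFF.....  {a→[3]; b→[1, 2]; c→[0]}
  5. unlink(a)  ⇒  FFF......  {b→[1, 2]; c→[0]}
  6. truncate(b, 1)  ⇒  FF.......  {b→[1]; c→[0]}
  7. create(d)  ⇒  FFF......  {b→[1]; c→[0]; d→[2]}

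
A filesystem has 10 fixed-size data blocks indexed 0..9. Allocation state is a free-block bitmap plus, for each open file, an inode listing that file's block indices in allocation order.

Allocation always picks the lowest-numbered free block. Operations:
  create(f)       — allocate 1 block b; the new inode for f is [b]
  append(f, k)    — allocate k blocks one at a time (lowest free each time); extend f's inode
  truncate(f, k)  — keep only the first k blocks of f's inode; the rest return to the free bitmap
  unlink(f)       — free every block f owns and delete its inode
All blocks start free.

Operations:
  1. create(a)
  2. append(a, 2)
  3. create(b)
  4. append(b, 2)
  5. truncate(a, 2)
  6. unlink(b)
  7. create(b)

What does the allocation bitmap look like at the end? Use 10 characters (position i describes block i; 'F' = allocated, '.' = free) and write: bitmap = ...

  1. create(a)  ⇒  F.........  {a→[0]}
  2. append(a, 2)  ⇒  FFF.......  {a→[0, 1, 2]}
  3. create(b)  ⇒  FFFF......  {a→[0, 1, 2]; b→[3]}
  4. append(b, 2)  ⇒  FFFFFF....  {a→[0, 1, 2]; b→[3, 4, 5]}
  5. truncate(a, 2)  ⇒  FF.FFF....  {a→[0, 1]; b→[3, 4, 5]}
  6. unlink(b)  ⇒  FF........  {a→[0, 1]}
  7. create(b)  ⇒  FFF.......  {a→[0, 1]; b→[2]}

bitmap = FFF.......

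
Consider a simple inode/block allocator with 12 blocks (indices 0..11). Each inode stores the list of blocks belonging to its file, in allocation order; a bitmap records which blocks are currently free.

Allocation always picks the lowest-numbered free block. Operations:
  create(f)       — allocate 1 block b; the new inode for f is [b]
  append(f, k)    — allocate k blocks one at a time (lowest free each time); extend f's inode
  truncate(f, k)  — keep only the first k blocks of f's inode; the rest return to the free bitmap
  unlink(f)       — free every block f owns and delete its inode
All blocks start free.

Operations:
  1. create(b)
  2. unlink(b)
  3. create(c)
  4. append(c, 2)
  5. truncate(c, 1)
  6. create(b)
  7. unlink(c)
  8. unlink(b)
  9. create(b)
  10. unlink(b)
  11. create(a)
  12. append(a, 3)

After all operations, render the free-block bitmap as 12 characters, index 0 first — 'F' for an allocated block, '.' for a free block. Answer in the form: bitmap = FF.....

bitmap = FFFF........

[1] create(b) — b=0 (map F...........)
[2] unlink(b) —  (map ............)
[3] create(c) — c=0 (map F...........)
[4] append(c, 2) — c=0,1,2 (map FFF.........)
[5] truncate(c, 1) — c=0 (map F...........)
[6] create(b) — b=1 c=0 (map FF..........)
[7] unlink(c) — b=1 (map .F..........)
[8] unlink(b) —  (map ............)
[9] create(b) — b=0 (map F...........)
[10] unlink(b) —  (map ............)
[11] create(a) — a=0 (map F...........)
[12] append(a, 3) — a=0,1,2,3 (map FFFF........)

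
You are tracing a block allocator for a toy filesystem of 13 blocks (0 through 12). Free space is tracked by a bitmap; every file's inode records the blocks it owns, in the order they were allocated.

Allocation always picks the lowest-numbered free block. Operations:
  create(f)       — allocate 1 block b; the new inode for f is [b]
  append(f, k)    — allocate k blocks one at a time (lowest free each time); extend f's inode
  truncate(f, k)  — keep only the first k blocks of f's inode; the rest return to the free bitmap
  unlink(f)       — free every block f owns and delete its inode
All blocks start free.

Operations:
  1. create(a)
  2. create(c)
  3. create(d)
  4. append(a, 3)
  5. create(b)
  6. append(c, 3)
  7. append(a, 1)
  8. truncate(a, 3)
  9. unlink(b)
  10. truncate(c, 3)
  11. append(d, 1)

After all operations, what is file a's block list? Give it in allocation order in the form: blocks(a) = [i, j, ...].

  1. create(a)  ⇒  F............  {a→[0]}
  2. create(c)  ⇒  FF...........  {a→[0]; c→[1]}
  3. create(d)  ⇒  FFF..........  {a→[0]; c→[1]; d→[2]}
  4. append(a, 3)  ⇒  FFFFFF.......  {a→[0, 3, 4, 5]; c→[1]; d→[2]}
  5. create(b)  ⇒  FFFFFFF......  {a→[0, 3, 4, 5]; b→[6]; c→[1]; d→[2]}
  6. append(c, 3)  ⇒  FFFFFFFFFF...  {a→[0, 3, 4, 5]; b→[6]; c→[1, 7, 8, 9]; d→[2]}
  7. append(a, 1)  ⇒  FFFFFFFFFFF..  {a→[0, 3, 4, 5, 10]; b→[6]; c→[1, 7, 8, 9]; d→[2]}
  8. truncate(a, 3)  ⇒  FFFFF.FFFF...  {a→[0, 3, 4]; b→[6]; c→[1, 7, 8, 9]; d→[2]}
  9. unlink(b)  ⇒  FFFFF..FFF...  {a→[0, 3, 4]; c→[1, 7, 8, 9]; d→[2]}
  10. truncate(c, 3)  ⇒  FFFFF..FF....  {a→[0, 3, 4]; c→[1, 7, 8]; d→[2]}
  11. append(d, 1)  ⇒  FFFFFF.FF....  {a→[0, 3, 4]; c→[1, 7, 8]; d→[2, 5]}

blocks(a) = [0, 3, 4]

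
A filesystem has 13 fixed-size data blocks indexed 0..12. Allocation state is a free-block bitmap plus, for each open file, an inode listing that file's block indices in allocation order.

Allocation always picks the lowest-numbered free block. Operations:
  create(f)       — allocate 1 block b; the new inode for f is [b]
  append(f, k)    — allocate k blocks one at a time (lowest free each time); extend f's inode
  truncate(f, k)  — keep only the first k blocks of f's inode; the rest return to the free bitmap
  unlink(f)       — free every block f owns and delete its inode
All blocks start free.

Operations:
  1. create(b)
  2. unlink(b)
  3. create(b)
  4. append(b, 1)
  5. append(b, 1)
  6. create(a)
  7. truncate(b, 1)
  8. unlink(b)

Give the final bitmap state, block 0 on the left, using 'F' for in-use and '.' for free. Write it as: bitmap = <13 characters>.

bitmap = ...F.........

create(b): bitmap=F............ | b=[0]
unlink(b): bitmap=............. | 
create(b): bitmap=F............ | b=[0]
append(b, 1): bitmap=FF........... | b=[0, 1]
append(b, 1): bitmap=FFF.......... | b=[0, 1, 2]
create(a): bitmap=FFFF......... | a=[3] b=[0, 1, 2]
truncate(b, 1): bitmap=F..F......... | a=[3] b=[0]
unlink(b): bitmap=...F......... | a=[3]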